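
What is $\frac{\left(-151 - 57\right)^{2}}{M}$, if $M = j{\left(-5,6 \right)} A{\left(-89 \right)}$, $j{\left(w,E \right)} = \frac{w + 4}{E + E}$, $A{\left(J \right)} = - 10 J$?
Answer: $- \frac{259584}{445} \approx -583.33$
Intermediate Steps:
$j{\left(w,E \right)} = \frac{4 + w}{2 E}$
$M = - \frac{445}{6}$ ($M = \frac{4 - 5}{2 \cdot 6} \left(\left(-10\right) \left(-89\right)\right) = \frac{1}{2} \cdot \frac{1}{6} \left(-1\right) 890 = \left(- \frac{1}{12}\right) 890 = - \frac{445}{6} \approx -74.167$)
$\frac{\left(-151 - 57\right)^{2}}{M} = \frac{\left(-151 - 57\right)^{2}}{- \frac{445}{6}} = \left(-151 - 57\right)^{2} \left(- \frac{6}{445}\right) = \left(-208\right)^{2} \left(- \frac{6}{445}\right) = 43264 \left(- \frac{6}{445}\right) = - \frac{259584}{445}$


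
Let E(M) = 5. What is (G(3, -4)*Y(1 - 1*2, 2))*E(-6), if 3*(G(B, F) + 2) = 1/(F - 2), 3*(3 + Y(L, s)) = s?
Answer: 1295/54 ≈ 23.981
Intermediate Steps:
Y(L, s) = -3 + s/3
G(B, F) = -2 + 1/(3*(-2 + F)) (G(B, F) = -2 + 1/(3*(F - 2)) = -2 + 1/(3*(-2 + F)))
(G(3, -4)*Y(1 - 1*2, 2))*E(-6) = (((13 - 6*(-4))/(3*(-2 - 4)))*(-3 + (1/3)*2))*5 = (((1/3)*(13 + 24)/(-6))*(-3 + 2/3))*5 = (((1/3)*(-1/6)*37)*(-7/3))*5 = -37/18*(-7/3)*5 = (259/54)*5 = 1295/54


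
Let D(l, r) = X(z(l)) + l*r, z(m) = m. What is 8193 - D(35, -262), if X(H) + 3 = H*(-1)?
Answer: 17401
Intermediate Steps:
X(H) = -3 - H (X(H) = -3 + H*(-1) = -3 - H)
D(l, r) = -3 - l + l*r (D(l, r) = (-3 - l) + l*r = -3 - l + l*r)
8193 - D(35, -262) = 8193 - (-3 - 1*35 + 35*(-262)) = 8193 - (-3 - 35 - 9170) = 8193 - 1*(-9208) = 8193 + 9208 = 17401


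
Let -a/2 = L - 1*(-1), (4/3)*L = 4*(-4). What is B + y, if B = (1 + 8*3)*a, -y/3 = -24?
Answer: 622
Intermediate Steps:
L = -12 (L = 3*(4*(-4))/4 = (3/4)*(-16) = -12)
y = 72 (y = -3*(-24) = 72)
a = 22 (a = -2*(-12 - 1*(-1)) = -2*(-12 + 1) = -2*(-11) = 22)
B = 550 (B = (1 + 8*3)*22 = (1 + 24)*22 = 25*22 = 550)
B + y = 550 + 72 = 622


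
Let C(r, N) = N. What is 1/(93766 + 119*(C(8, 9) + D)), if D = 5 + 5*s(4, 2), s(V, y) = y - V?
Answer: 1/94242 ≈ 1.0611e-5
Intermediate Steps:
D = -5 (D = 5 + 5*(2 - 1*4) = 5 + 5*(2 - 4) = 5 + 5*(-2) = 5 - 10 = -5)
1/(93766 + 119*(C(8, 9) + D)) = 1/(93766 + 119*(9 - 5)) = 1/(93766 + 119*4) = 1/(93766 + 476) = 1/94242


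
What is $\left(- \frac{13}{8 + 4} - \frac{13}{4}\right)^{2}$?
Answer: $\frac{169}{9} \approx 18.778$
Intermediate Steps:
$\left(- \frac{13}{8 + 4} - \frac{13}{4}\right)^{2} = \left(- \frac{13}{12} - \frac{13}{4}\right)^{2} = \left(- \frac{13}{3}\right)^{2} = \frac{169}{9}$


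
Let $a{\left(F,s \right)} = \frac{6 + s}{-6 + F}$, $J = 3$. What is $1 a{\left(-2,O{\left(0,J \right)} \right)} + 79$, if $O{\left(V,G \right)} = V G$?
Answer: $\frac{313}{4} \approx 78.25$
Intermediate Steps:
$O{\left(V,G \right)} = G V$
$a{\left(F,s \right)} = \frac{6 + s}{-6 + F}$
$1 a{\left(-2,O{\left(0,J \right)} \right)} + 79 = 1 \frac{6 + 3 \cdot 0}{-6 - 2} + 79 = 1 \frac{6 + 0}{-8} + 79 = 1 \left(\left(- \frac{1}{8}\right) 6\right) + 79 = 1 \left(- \frac{3}{4}\right) + 79 = - \frac{3}{4} + 79 = \frac{313}{4}$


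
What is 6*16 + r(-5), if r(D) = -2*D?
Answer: 106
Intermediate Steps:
6*16 + r(-5) = 6*16 - 2*(-5) = 96 + 10 = 106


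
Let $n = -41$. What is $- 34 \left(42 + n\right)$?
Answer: $-34$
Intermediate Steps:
$- 34 \left(42 + n\right) = - 34 \left(42 - 41\right) = \left(-34\right) 1 = -34$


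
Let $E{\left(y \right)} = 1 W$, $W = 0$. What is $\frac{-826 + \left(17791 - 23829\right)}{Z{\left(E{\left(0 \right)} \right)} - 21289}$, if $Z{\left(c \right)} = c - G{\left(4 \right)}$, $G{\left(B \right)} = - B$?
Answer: $\frac{208}{645} \approx 0.32248$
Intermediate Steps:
$E{\left(y \right)} = 0$ ($E{\left(y \right)} = 1 \cdot 0 = 0$)
$Z{\left(c \right)} = 4 + c$ ($Z{\left(c \right)} = c - \left(-1\right) 4 = c - -4 = c + 4 = 4 + c$)
$\frac{-826 + \left(17791 - 23829\right)}{Z{\left(E{\left(0 \right)} \right)} - 21289} = \frac{-826 + \left(17791 - 23829\right)}{\left(4 + 0\right) - 21289} = \frac{-826 + \left(17791 - 23829\right)}{4 - 21289} = \frac{-826 - 6038}{-21285} = \left(-6864\right) \left(- \frac{1}{21285}\right) = \frac{208}{645}$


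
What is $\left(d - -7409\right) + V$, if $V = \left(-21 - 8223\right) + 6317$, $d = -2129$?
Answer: $3353$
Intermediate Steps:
$V = -1927$ ($V = \left(-21 - 8223\right) + 6317 = -8244 + 6317 = -1927$)
$\left(d - -7409\right) + V = \left(-2129 - -7409\right) - 1927 = \left(-2129 + \left(-3003 + 10412\right)\right) - 1927 = \left(-2129 + 7409\right) - 1927 = 5280 - 1927 = 3353$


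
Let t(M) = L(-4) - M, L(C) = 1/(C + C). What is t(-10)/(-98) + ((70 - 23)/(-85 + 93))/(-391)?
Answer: -35495/306544 ≈ -0.11579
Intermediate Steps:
L(C) = 1/(2*C)
t(M) = -⅛ - M (t(M) = (½)/(-4) - M = (½)*(-¼) - M = -⅛ - M)
t(-10)/(-98) + ((70 - 23)/(-85 + 93))/(-391) = (-⅛ - 1*(-10))/(-98) + ((70 - 23)/(-85 + 93))/(-391) = (-⅛ + 10)*(-1/98) + (47/8)*(-1/391) = (79/8)*(-1/98) + (47*(⅛))*(-1/391) = -79/784 + (47/8)*(-1/391) = -79/784 - 47/3128 = -35495/306544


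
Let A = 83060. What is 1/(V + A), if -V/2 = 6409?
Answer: 1/70242 ≈ 1.4237e-5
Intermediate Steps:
V = -12818 (V = -2*6409 = -12818)
1/(V + A) = 1/(-12818 + 83060) = 1/70242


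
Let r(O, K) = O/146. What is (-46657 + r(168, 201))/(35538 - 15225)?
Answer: -3405877/1482849 ≈ -2.2968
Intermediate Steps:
r(O, K) = O/146 (r(O, K) = O*(1/146) = O/146)
(-46657 + r(168, 201))/(35538 - 15225) = (-46657 + (1/146)*168)/(35538 - 15225) = (-46657 + 84/73)/20313 = -3405877/73*1/20313 = -3405877/1482849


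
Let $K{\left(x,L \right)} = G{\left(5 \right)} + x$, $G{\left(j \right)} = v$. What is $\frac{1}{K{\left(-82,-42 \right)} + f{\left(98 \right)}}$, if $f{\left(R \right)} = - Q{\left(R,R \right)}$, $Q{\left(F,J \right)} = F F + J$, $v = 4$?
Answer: $- \frac{1}{9780} \approx -0.00010225$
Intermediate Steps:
$G{\left(j \right)} = 4$
$K{\left(x,L \right)} = 4 + x$
$Q{\left(F,J \right)} = J + F^{2}$ ($Q{\left(F,J \right)} = F^{2} + J = J + F^{2}$)
$f{\left(R \right)} = - R - R^{2}$ ($f{\left(R \right)} = - (R + R^{2}) = - R - R^{2}$)
$\frac{1}{K{\left(-82,-42 \right)} + f{\left(98 \right)}} = \frac{1}{\left(4 - 82\right) + 98 \left(-1 - 98\right)} = \frac{1}{-78 + 98 \left(-1 - 98\right)} = \frac{1}{-78 + 98 \left(-99\right)} = \frac{1}{-78 - 9702} = \frac{1}{-9780} = - \frac{1}{9780}$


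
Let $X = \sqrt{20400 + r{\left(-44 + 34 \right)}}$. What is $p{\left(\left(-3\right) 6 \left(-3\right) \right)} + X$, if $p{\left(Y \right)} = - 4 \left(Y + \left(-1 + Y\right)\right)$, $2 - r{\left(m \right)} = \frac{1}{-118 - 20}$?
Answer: $-428 + \frac{\sqrt{388535826}}{138} \approx -285.16$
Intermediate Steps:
$r{\left(m \right)} = \frac{277}{138}$ ($r{\left(m \right)} = 2 - \frac{1}{-118 - 20} = 2 - \frac{1}{-138} = 2 - - \frac{1}{138} = 2 + \frac{1}{138} = \frac{277}{138}$)
$p{\left(Y \right)} = 4 - 8 Y$ ($p{\left(Y \right)} = - 4 \left(-1 + 2 Y\right) = 4 - 8 Y$)
$X = \frac{\sqrt{388535826}}{138}$ ($X = \sqrt{20400 + \frac{277}{138}} = \sqrt{\frac{2815477}{138}} = \frac{\sqrt{388535826}}{138} \approx 142.84$)
$p{\left(\left(-3\right) 6 \left(-3\right) \right)} + X = \left(4 - 8 \left(-3\right) 6 \left(-3\right)\right) + \frac{\sqrt{388535826}}{138} = \left(4 - 8 \left(\left(-18\right) \left(-3\right)\right)\right) + \frac{\sqrt{388535826}}{138} = \left(4 - 432\right) + \frac{\sqrt{388535826}}{138} = -428 + \frac{\sqrt{388535826}}{138}$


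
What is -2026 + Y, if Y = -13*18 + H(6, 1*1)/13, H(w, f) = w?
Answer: -29374/13 ≈ -2259.5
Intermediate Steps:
Y = -3036/13 (Y = -13*18 + 6/13 = -234 + 6*(1/13) = -234 + 6/13 = -3036/13 ≈ -233.54)
-2026 + Y = -2026 - 3036/13 = -29374/13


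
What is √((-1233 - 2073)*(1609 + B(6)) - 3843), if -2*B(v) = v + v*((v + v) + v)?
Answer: I*√5134755 ≈ 2266.0*I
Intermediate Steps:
B(v) = -3*v²/2 - v/2 (B(v) = -(v + v*((v + v) + v))/2 = -(v + v*(2*v + v))/2 = -(v + v*(3*v))/2 = -(v + 3*v²)/2 = -3*v²/2 - v/2)
√((-1233 - 2073)*(1609 + B(6)) - 3843) = √((-1233 - 2073)*(1609 - ½*6*(1 + 3*6)) - 3843) = √(-3306*(1609 - ½*6*(1 + 18)) - 3843) = √(-3306*(1609 - ½*6*19) - 3843) = √(-3306*(1609 - 57) - 3843) = √(-3306*1552 - 3843) = √(-5130912 - 3843) = √(-5134755) = I*√5134755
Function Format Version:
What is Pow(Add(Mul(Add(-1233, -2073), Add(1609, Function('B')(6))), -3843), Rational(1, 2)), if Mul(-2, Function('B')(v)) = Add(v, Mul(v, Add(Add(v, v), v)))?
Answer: Mul(I, Pow(5134755, Rational(1, 2))) ≈ Mul(2266.0, I)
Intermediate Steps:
Function('B')(v) = Add(Mul(Rational(-3, 2), Pow(v, 2)), Mul(Rational(-1, 2), v)) (Function('B')(v) = Mul(Rational(-1, 2), Add(v, Mul(v, Add(Add(v, v), v)))) = Mul(Rational(-1, 2), Add(v, Mul(v, Add(Mul(2, v), v)))) = Mul(Rational(-1, 2), Add(v, Mul(v, Mul(3, v)))) = Mul(Rational(-1, 2), Add(v, Mul(3, Pow(v, 2)))) = Add(Mul(Rational(-3, 2), Pow(v, 2)), Mul(Rational(-1, 2), v)))
Pow(Add(Mul(Add(-1233, -2073), Add(1609, Function('B')(6))), -3843), Rational(1, 2)) = Pow(Add(Mul(Add(-1233, -2073), Add(1609, Mul(Rational(-1, 2), 6, Add(1, Mul(3, 6))))), -3843), Rational(1, 2)) = Pow(Add(Mul(-3306, Add(1609, Mul(Rational(-1, 2), 6, Add(1, 18)))), -3843), Rational(1, 2)) = Pow(Add(Mul(-3306, Add(1609, Mul(Rational(-1, 2), 6, 19))), -3843), Rational(1, 2)) = Pow(Add(Mul(-3306, Add(1609, -57)), -3843), Rational(1, 2)) = Pow(Add(Mul(-3306, 1552), -3843), Rational(1, 2)) = Pow(Add(-5130912, -3843), Rational(1, 2)) = Pow(-5134755, Rational(1, 2)) = Mul(I, Pow(5134755, Rational(1, 2)))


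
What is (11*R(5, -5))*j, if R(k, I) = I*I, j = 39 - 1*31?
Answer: 2200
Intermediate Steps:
j = 8 (j = 39 - 31 = 8)
R(k, I) = I²
(11*R(5, -5))*j = (11*(-5)²)*8 = (11*25)*8 = 275*8 = 2200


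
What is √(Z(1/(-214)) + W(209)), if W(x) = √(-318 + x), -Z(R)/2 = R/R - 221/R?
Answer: √(-94590 + I*√109) ≈ 0.017 + 307.55*I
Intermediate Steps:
Z(R) = -2 + 442/R (Z(R) = -2*(R/R - 221/R) = -2*(1 - 221/R) = -2 + 442/R)
√(Z(1/(-214)) + W(209)) = √((-2 + 442/(1/(-214))) + √(-318 + 209)) = √((-2 + 442/(-1/214)) + √(-109)) = √((-2 + 442*(-214)) + I*√109) = √((-2 - 94588) + I*√109) = √(-94590 + I*√109)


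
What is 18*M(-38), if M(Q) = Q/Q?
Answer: 18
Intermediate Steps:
M(Q) = 1
18*M(-38) = 18*1 = 18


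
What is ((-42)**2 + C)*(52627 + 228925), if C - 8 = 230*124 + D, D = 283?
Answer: 8608452400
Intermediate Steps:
C = 28811 (C = 8 + (230*124 + 283) = 8 + (28520 + 283) = 8 + 28803 = 28811)
((-42)**2 + C)*(52627 + 228925) = ((-42)**2 + 28811)*(52627 + 228925) = (1764 + 28811)*281552 = 30575*281552 = 8608452400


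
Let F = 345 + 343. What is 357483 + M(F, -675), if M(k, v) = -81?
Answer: 357402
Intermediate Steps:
F = 688
357483 + M(F, -675) = 357483 - 81 = 357402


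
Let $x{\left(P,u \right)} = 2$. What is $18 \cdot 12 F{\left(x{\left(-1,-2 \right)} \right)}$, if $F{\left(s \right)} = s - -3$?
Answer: $1080$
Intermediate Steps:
$F{\left(s \right)} = 3 + s$ ($F{\left(s \right)} = s + 3 = 3 + s$)
$18 \cdot 12 F{\left(x{\left(-1,-2 \right)} \right)} = 18 \cdot 12 \left(3 + 2\right) = 216 \cdot 5 = 1080$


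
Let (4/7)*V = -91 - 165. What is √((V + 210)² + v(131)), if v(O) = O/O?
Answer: √56645 ≈ 238.00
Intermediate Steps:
v(O) = 1
V = -448 (V = 7*(-91 - 165)/4 = (7/4)*(-256) = -448)
√((V + 210)² + v(131)) = √((-448 + 210)² + 1) = √((-238)² + 1) = √(56644 + 1) = √56645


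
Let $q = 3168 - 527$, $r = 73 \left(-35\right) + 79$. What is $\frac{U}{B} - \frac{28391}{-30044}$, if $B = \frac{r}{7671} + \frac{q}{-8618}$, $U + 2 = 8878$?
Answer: $- \frac{4373122336153}{310034396} \approx -14105.0$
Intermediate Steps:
$U = 8876$ ($U = -2 + 8878 = 8876$)
$r = -2476$ ($r = -2555 + 79 = -2476$)
$q = 2641$
$B = - \frac{299261}{475602}$ ($B = - \frac{2476}{7671} + \frac{2641}{-8618} = \left(-2476\right) \frac{1}{7671} + 2641 \left(- \frac{1}{8618}\right) = - \frac{2476}{7671} - \frac{19}{62} = - \frac{299261}{475602} \approx -0.62923$)
$\frac{U}{B} - \frac{28391}{-30044} = \frac{8876}{- \frac{299261}{475602}} - \frac{28391}{-30044} = 8876 \left(- \frac{475602}{299261}\right) - - \frac{979}{1036} = - \frac{4221443352}{299261} + \frac{979}{1036} = - \frac{4373122336153}{310034396}$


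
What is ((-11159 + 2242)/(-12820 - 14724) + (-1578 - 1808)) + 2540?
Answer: -23293307/27544 ≈ -845.68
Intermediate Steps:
((-11159 + 2242)/(-12820 - 14724) + (-1578 - 1808)) + 2540 = (-8917/(-27544) - 3386) + 2540 = (-8917*(-1/27544) - 3386) + 2540 = (8917/27544 - 3386) + 2540 = -93255067/27544 + 2540 = -23293307/27544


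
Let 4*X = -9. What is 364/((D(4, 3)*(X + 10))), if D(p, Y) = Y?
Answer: 1456/93 ≈ 15.656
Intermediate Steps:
X = -9/4 (X = (¼)*(-9) = -9/4 ≈ -2.2500)
364/((D(4, 3)*(X + 10))) = 364/((3*(-9/4 + 10))) = 364/((3*(31/4))) = 364/(93/4) = 364*(4/93) = 1456/93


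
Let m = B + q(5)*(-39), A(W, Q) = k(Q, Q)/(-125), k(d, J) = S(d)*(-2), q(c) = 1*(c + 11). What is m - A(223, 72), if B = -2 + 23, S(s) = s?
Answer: -75519/125 ≈ -604.15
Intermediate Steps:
B = 21
q(c) = 11 + c (q(c) = 1*(11 + c) = 11 + c)
k(d, J) = -2*d (k(d, J) = d*(-2) = -2*d)
A(W, Q) = 2*Q/125 (A(W, Q) = -2*Q/(-125) = -2*Q*(-1/125) = 2*Q/125)
m = -603 (m = 21 + (11 + 5)*(-39) = 21 + 16*(-39) = 21 - 624 = -603)
m - A(223, 72) = -603 - 2*72/125 = -603 - 1*144/125 = -603 - 144/125 = -75519/125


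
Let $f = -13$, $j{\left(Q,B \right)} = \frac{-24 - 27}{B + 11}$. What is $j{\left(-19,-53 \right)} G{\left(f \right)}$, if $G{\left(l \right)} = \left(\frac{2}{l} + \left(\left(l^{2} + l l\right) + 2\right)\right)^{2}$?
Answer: $\frac{165909154}{1183} \approx 1.4024 \cdot 10^{5}$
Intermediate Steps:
$j{\left(Q,B \right)} = - \frac{51}{11 + B}$
$G{\left(l \right)} = \left(2 + \frac{2}{l} + 2 l^{2}\right)^{2}$ ($G{\left(l \right)} = \left(\frac{2}{l} + \left(\left(l^{2} + l^{2}\right) + 2\right)\right)^{2} = \left(\frac{2}{l} + \left(2 l^{2} + 2\right)\right)^{2} = \left(\frac{2}{l} + \left(2 + 2 l^{2}\right)\right)^{2} = \left(2 + \frac{2}{l} + 2 l^{2}\right)^{2}$)
$j{\left(-19,-53 \right)} G{\left(f \right)} = - \frac{51}{11 - 53} \frac{4 \left(1 - 13 + \left(-13\right)^{3}\right)^{2}}{169} = - \frac{51}{-42} \cdot 4 \cdot \frac{1}{169} \left(1 - 13 - 2197\right)^{2} = \left(-51\right) \left(- \frac{1}{42}\right) 4 \cdot \frac{1}{169} \left(-2209\right)^{2} = \frac{17 \cdot 4 \cdot \frac{1}{169} \cdot 4879681}{14} = \frac{17}{14} \cdot \frac{19518724}{169} = \frac{165909154}{1183}$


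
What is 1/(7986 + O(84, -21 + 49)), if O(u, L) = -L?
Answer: 1/7958 ≈ 0.00012566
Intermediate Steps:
1/(7986 + O(84, -21 + 49)) = 1/(7986 - (-21 + 49)) = 1/(7986 - 1*28) = 1/(7986 - 28) = 1/7958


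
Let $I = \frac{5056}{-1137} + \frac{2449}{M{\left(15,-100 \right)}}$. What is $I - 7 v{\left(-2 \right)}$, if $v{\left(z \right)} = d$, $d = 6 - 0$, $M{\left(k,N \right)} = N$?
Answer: $- \frac{8065513}{113700} \approx -70.937$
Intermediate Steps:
$d = 6$ ($d = 6 + 0 = 6$)
$v{\left(z \right)} = 6$
$I = - \frac{3290113}{113700}$ ($I = \frac{5056}{-1137} + \frac{2449}{-100} = 5056 \left(- \frac{1}{1137}\right) + 2449 \left(- \frac{1}{100}\right) = - \frac{5056}{1137} - \frac{2449}{100} = - \frac{3290113}{113700} \approx -28.937$)
$I - 7 v{\left(-2 \right)} = - \frac{3290113}{113700} - 42 = - \frac{8065513}{113700}$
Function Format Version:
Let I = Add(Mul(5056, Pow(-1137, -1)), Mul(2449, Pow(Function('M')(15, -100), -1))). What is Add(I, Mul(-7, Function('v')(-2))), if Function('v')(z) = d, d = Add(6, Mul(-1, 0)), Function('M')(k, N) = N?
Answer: Rational(-8065513, 113700) ≈ -70.937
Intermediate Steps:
d = 6 (d = Add(6, 0) = 6)
Function('v')(z) = 6
I = Rational(-3290113, 113700) (I = Add(Mul(5056, Pow(-1137, -1)), Mul(2449, Pow(-100, -1))) = Add(Mul(5056, Rational(-1, 1137)), Mul(2449, Rational(-1, 100))) = Add(Rational(-5056, 1137), Rational(-2449, 100)) = Rational(-3290113, 113700) ≈ -28.937)
Add(I, Mul(-7, Function('v')(-2))) = Add(Rational(-3290113, 113700), Mul(-7, 6)) = Add(Rational(-3290113, 113700), -42) = Rational(-8065513, 113700)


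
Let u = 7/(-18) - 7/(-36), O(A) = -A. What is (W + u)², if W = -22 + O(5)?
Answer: 958441/1296 ≈ 739.54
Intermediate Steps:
W = -27 (W = -22 - 1*5 = -22 - 5 = -27)
u = -7/36 (u = 7*(-1/18) - 7*(-1/36) = -7/18 + 7/36 = -7/36 ≈ -0.19444)
(W + u)² = (-27 - 7/36)² = (-979/36)² = 958441/1296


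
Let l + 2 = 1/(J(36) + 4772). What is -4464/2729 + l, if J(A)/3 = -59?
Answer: -45588861/12539755 ≈ -3.6355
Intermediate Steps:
J(A) = -177 (J(A) = 3*(-59) = -177)
l = -9189/4595 (l = -2 + 1/(-177 + 4772) = -2 + 1/4595 = -9189/4595 ≈ -1.9998)
-4464/2729 + l = -4464/2729 - 9189/4595 = -45588861/12539755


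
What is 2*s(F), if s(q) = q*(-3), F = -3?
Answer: 18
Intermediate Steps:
s(q) = -3*q
2*s(F) = 2*(-3*(-3)) = 2*9 = 18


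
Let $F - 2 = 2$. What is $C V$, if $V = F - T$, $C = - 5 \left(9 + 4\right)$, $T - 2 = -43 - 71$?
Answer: $-7540$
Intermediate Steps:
$F = 4$ ($F = 2 + 2 = 4$)
$T = -112$ ($T = 2 - 114 = -112$)
$C = -65$ ($C = \left(-5\right) 13 = -65$)
$V = 116$ ($V = 4 - -112 = 4 + 112 = 116$)
$C V = \left(-65\right) 116 = -7540$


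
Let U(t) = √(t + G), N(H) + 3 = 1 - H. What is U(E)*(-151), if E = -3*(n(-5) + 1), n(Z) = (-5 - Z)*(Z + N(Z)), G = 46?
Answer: -151*√43 ≈ -990.17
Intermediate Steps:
N(H) = -2 - H (N(H) = -3 + (1 - H) = -2 - H)
n(Z) = 10 + 2*Z (n(Z) = (-5 - Z)*(Z + (-2 - Z)) = (-5 - Z)*(-2) = 10 + 2*Z)
E = -3 (E = -3*((10 + 2*(-5)) + 1) = -3*((10 - 10) + 1) = -3*(0 + 1) = -3*1 = -3)
U(t) = √(46 + t) (U(t) = √(t + 46) = √(46 + t))
U(E)*(-151) = √(46 - 3)*(-151) = √43*(-151) = -151*√43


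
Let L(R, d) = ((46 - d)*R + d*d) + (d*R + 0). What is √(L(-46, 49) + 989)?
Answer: 7*√26 ≈ 35.693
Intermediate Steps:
L(R, d) = d² + R*d + R*(46 - d) (L(R, d) = (R*(46 - d) + d²) + (R*d + 0) = (d² + R*(46 - d)) + R*d = d² + R*d + R*(46 - d))
√(L(-46, 49) + 989) = √((49² + 46*(-46)) + 989) = √((2401 - 2116) + 989) = √(285 + 989) = √1274 = 7*√26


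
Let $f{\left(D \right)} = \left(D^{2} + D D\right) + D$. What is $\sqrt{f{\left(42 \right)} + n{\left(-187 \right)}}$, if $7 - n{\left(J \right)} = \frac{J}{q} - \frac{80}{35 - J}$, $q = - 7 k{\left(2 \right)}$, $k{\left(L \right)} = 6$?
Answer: $\frac{\sqrt{8628272646}}{1554} \approx 59.774$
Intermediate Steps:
$q = -42$ ($q = \left(-7\right) 6 = -42$)
$f{\left(D \right)} = D + 2 D^{2}$ ($f{\left(D \right)} = \left(D^{2} + D^{2}\right) + D = 2 D^{2} + D = D + 2 D^{2}$)
$n{\left(J \right)} = 7 + \frac{80}{35 - J} + \frac{J}{42}$ ($n{\left(J \right)} = 7 - \left(\frac{J}{-42} - \frac{80}{35 - J}\right) = 7 - \left(J \left(- \frac{1}{42}\right) - \frac{80}{35 - J}\right) = 7 - \left(- \frac{J}{42} - \frac{80}{35 - J}\right) = 7 - \left(- \frac{80}{35 - J} - \frac{J}{42}\right) = 7 + \left(\frac{80}{35 - J} + \frac{J}{42}\right) = 7 + \frac{80}{35 - J} + \frac{J}{42}$)
$\sqrt{f{\left(42 \right)} + n{\left(-187 \right)}} = \sqrt{42 \left(1 + 2 \cdot 42\right) + \frac{-13650 + \left(-187\right)^{2} + 259 \left(-187\right)}{42 \left(-35 - 187\right)}} = \sqrt{42 \left(1 + 84\right) + \frac{-13650 + 34969 - 48433}{42 \left(-222\right)}} = \sqrt{42 \cdot 85 + \frac{1}{42} \left(- \frac{1}{222}\right) \left(-27114\right)} = \sqrt{3570 + \frac{4519}{1554}} = \sqrt{\frac{5552299}{1554}} = \frac{\sqrt{8628272646}}{1554}$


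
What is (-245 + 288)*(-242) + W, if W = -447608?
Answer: -458014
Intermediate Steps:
(-245 + 288)*(-242) + W = (-245 + 288)*(-242) - 447608 = 43*(-242) - 447608 = -10406 - 447608 = -458014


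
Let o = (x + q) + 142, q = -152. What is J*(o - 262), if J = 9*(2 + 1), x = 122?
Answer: -4050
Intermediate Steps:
J = 27 (J = 9*3 = 27)
o = 112 (o = (122 - 152) + 142 = -30 + 142 = 112)
J*(o - 262) = 27*(112 - 262) = 27*(-150) = -4050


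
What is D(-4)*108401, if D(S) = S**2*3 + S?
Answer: 4769644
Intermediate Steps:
D(S) = S + 3*S**2 (D(S) = 3*S**2 + S = S + 3*S**2)
D(-4)*108401 = -4*(1 + 3*(-4))*108401 = -4*(1 - 12)*108401 = -4*(-11)*108401 = 44*108401 = 4769644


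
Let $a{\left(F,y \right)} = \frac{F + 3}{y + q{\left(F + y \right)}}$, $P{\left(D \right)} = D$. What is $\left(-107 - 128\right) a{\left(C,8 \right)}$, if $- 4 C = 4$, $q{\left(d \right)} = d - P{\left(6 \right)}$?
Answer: $- \frac{470}{9} \approx -52.222$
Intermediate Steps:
$q{\left(d \right)} = -6 + d$ ($q{\left(d \right)} = d - 6 = -6 + d$)
$C = -1$ ($C = \left(- \frac{1}{4}\right) 4 = -1$)
$a{\left(F,y \right)} = \frac{3 + F}{-6 + F + 2 y}$ ($a{\left(F,y \right)} = \frac{F + 3}{y - \left(6 - F - y\right)} = \frac{3 + F}{y + \left(-6 + F + y\right)} = \frac{3 + F}{-6 + F + 2 y}$)
$\left(-107 - 128\right) a{\left(C,8 \right)} = \left(-107 - 128\right) \frac{3 - 1}{-6 - 1 + 2 \cdot 8} = - 235 \frac{1}{-6 - 1 + 16} \cdot 2 = - 235 \cdot \frac{1}{9} \cdot 2 = \left(-235\right) \frac{2}{9} = - \frac{470}{9}$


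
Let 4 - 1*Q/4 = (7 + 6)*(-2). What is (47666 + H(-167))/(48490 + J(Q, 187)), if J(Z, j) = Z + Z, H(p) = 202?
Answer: 23934/24365 ≈ 0.98231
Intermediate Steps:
Q = 120 (Q = 16 - 4*(7 + 6)*(-2) = 16 - 52*(-2) = 16 - 4*(-26) = 16 + 104 = 120)
J(Z, j) = 2*Z
(47666 + H(-167))/(48490 + J(Q, 187)) = (47666 + 202)/(48490 + 2*120) = 47868/(48490 + 240) = 47868/48730 = 47868*(1/48730) = 23934/24365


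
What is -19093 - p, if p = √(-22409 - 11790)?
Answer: -19093 - I*√34199 ≈ -19093.0 - 184.93*I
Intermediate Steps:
p = I*√34199 (p = √(-34199) = I*√34199 ≈ 184.93*I)
-19093 - p = -19093 - I*√34199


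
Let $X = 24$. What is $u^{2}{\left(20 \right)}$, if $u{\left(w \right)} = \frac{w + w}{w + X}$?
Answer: $\frac{100}{121} \approx 0.82645$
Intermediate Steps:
$u{\left(w \right)} = \frac{2 w}{24 + w}$ ($u{\left(w \right)} = \frac{w + w}{w + 24} = \frac{2 w}{24 + w}$)
$u^{2}{\left(20 \right)} = \left(2 \cdot 20 \frac{1}{24 + 20}\right)^{2} = \left(2 \cdot 20 \cdot \frac{1}{44}\right)^{2} = \left(\frac{10}{11}\right)^{2} = \frac{100}{121}$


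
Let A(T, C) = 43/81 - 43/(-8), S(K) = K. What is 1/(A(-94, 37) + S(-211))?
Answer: -648/132901 ≈ -0.0048758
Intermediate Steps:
A(T, C) = 3827/648 (A(T, C) = 43*(1/81) - 43*(-1/8) = 43/81 + 43/8 = 3827/648)
1/(A(-94, 37) + S(-211)) = 1/(3827/648 - 211) = 1/(-132901/648) = -648/132901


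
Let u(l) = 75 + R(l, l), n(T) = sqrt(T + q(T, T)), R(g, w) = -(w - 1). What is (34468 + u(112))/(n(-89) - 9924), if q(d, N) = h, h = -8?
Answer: -341703168/98485873 - 34432*I*sqrt(97)/98485873 ≈ -3.4696 - 0.0034433*I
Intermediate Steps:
q(d, N) = -8
R(g, w) = 1 - w (R(g, w) = -(-1 + w) = 1 - w)
n(T) = sqrt(-8 + T) (n(T) = sqrt(T - 8) = sqrt(-8 + T))
u(l) = 76 - l (u(l) = 75 + (1 - l) = 76 - l)
(34468 + u(112))/(n(-89) - 9924) = (34468 + (76 - 1*112))/(sqrt(-8 - 89) - 9924) = (34468 + (76 - 112))/(sqrt(-97) - 9924) = (34468 - 36)/(I*sqrt(97) - 9924) = 34432/(-9924 + I*sqrt(97))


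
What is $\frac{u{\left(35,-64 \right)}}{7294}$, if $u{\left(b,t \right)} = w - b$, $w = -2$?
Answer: $- \frac{37}{7294} \approx -0.0050727$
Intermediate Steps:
$u{\left(b,t \right)} = -2 - b$
$\frac{u{\left(35,-64 \right)}}{7294} = \frac{-2 - 35}{7294} = \left(-2 - 35\right) \frac{1}{7294} = \left(-37\right) \frac{1}{7294} = - \frac{37}{7294}$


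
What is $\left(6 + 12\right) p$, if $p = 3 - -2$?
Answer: $90$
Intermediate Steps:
$p = 5$ ($p = 3 + 2 = 5$)
$\left(6 + 12\right) p = \left(6 + 12\right) 5 = 18 \cdot 5 = 90$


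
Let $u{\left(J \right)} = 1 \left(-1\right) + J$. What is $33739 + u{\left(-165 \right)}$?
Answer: $33573$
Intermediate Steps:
$u{\left(J \right)} = -1 + J$
$33739 + u{\left(-165 \right)} = 33739 - 166 = 33573$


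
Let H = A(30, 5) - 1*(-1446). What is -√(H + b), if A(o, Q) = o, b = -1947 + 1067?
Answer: -2*√149 ≈ -24.413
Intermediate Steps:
b = -880
H = 1476 (H = 30 - 1*(-1446) = 30 + 1446 = 1476)
-√(H + b) = -√(1476 - 880) = -√596 = -2*√149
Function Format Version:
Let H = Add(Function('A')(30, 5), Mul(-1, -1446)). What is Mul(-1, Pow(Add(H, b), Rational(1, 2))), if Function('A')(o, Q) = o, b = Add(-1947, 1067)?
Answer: Mul(-2, Pow(149, Rational(1, 2))) ≈ -24.413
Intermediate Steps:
b = -880
H = 1476 (H = Add(30, Mul(-1, -1446)) = Add(30, 1446) = 1476)
Mul(-1, Pow(Add(H, b), Rational(1, 2))) = Mul(-1, Pow(Add(1476, -880), Rational(1, 2))) = Mul(-1, Pow(596, Rational(1, 2))) = Mul(-1, Mul(2, Pow(149, Rational(1, 2)))) = Mul(-2, Pow(149, Rational(1, 2)))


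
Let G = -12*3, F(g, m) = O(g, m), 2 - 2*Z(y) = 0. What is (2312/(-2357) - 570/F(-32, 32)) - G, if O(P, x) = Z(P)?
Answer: -1260950/2357 ≈ -534.98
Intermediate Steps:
Z(y) = 1 (Z(y) = 1 - 1/2*0 = 1 + 0 = 1)
O(P, x) = 1
F(g, m) = 1
G = -36
(2312/(-2357) - 570/F(-32, 32)) - G = (2312/(-2357) - 570/1) - 1*(-36) = (2312*(-1/2357) - 570*1) + 36 = (-2312/2357 - 570) + 36 = -1345802/2357 + 36 = -1260950/2357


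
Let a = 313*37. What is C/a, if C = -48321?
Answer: -48321/11581 ≈ -4.1724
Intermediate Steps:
a = 11581
C/a = -48321/11581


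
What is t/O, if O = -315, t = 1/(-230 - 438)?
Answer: 1/210420 ≈ 4.7524e-6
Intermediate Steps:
t = -1/668 (t = 1/(-668) = -1/668 ≈ -0.0014970)
t/O = -1/668/(-315) = -1/668*(-1/315) = 1/210420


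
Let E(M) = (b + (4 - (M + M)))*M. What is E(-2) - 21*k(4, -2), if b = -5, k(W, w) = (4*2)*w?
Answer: 330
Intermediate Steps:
k(W, w) = 8*w
E(M) = M*(-1 - 2*M) (E(M) = (-5 + (4 - (M + M)))*M = (-5 + (4 - 2*M))*M = (-1 - 2*M)*M = M*(-1 - 2*M))
E(-2) - 21*k(4, -2) = -1*(-2)*(1 + 2*(-2)) - 168*(-2) = -1*(-2)*(1 - 4) - 21*(-16) = -1*(-2)*(-3) + 336 = -6 + 336 = 330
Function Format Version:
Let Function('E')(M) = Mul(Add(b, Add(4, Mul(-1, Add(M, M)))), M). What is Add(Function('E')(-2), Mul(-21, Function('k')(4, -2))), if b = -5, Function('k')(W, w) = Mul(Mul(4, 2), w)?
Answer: 330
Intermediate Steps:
Function('k')(W, w) = Mul(8, w)
Function('E')(M) = Mul(M, Add(-1, Mul(-2, M))) (Function('E')(M) = Mul(Add(-5, Add(4, Mul(-1, Add(M, M)))), M) = Mul(Add(-5, Add(4, Mul(-1, Mul(2, M)))), M) = Mul(Add(-5, Add(4, Mul(-2, M))), M) = Mul(Add(-1, Mul(-2, M)), M) = Mul(M, Add(-1, Mul(-2, M))))
Add(Function('E')(-2), Mul(-21, Function('k')(4, -2))) = Add(Mul(-1, -2, Add(1, Mul(2, -2))), Mul(-21, Mul(8, -2))) = Add(Mul(-1, -2, Add(1, -4)), Mul(-21, -16)) = Add(Mul(-1, -2, -3), 336) = Add(-6, 336) = 330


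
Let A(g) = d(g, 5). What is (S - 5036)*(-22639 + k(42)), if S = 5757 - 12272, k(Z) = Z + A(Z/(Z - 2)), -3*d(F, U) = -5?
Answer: 782996086/3 ≈ 2.6100e+8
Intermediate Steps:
d(F, U) = 5/3 (d(F, U) = -1/3*(-5) = 5/3)
A(g) = 5/3
k(Z) = 5/3 + Z (k(Z) = Z + 5/3 = 5/3 + Z)
S = -6515
(S - 5036)*(-22639 + k(42)) = (-6515 - 5036)*(-22639 + (5/3 + 42)) = -11551*(-22639 + 131/3) = -11551*(-67786/3) = 782996086/3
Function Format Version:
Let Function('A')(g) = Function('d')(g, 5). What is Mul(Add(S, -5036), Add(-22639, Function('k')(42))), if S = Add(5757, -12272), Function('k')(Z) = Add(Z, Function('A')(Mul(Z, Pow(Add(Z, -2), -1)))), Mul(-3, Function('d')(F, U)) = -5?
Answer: Rational(782996086, 3) ≈ 2.6100e+8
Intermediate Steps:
Function('d')(F, U) = Rational(5, 3) (Function('d')(F, U) = Mul(Rational(-1, 3), -5) = Rational(5, 3))
Function('A')(g) = Rational(5, 3)
Function('k')(Z) = Add(Rational(5, 3), Z) (Function('k')(Z) = Add(Z, Rational(5, 3)) = Add(Rational(5, 3), Z))
S = -6515
Mul(Add(S, -5036), Add(-22639, Function('k')(42))) = Mul(Add(-6515, -5036), Add(-22639, Add(Rational(5, 3), 42))) = Mul(-11551, Add(-22639, Rational(131, 3))) = Mul(-11551, Rational(-67786, 3)) = Rational(782996086, 3)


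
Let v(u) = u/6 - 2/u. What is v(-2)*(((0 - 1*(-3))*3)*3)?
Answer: 18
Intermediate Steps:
v(u) = -2/u + u/6 (v(u) = u*(⅙) - 2/u = u/6 - 2/u = -2/u + u/6)
v(-2)*(((0 - 1*(-3))*3)*3) = (-2/(-2) + (⅙)*(-2))*(((0 - 1*(-3))*3)*3) = (-2*(-½) - ⅓)*(((0 + 3)*3)*3) = (1 - ⅓)*((3*3)*3) = 2*(9*3)/3 = (⅔)*27 = 18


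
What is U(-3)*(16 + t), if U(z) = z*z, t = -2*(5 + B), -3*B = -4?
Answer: 30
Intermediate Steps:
B = 4/3 (B = -⅓*(-4) = 4/3 ≈ 1.3333)
t = -38/3 (t = -2*(5 + 4/3) = -2*19/3 = -38/3 ≈ -12.667)
U(z) = z²
U(-3)*(16 + t) = (-3)²*(16 - 38/3) = 9*(10/3) = 30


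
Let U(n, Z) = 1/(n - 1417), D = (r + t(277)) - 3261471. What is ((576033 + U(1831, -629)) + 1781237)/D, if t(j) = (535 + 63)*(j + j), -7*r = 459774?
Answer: -88719071/112753314 ≈ -0.78684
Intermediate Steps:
r = -65682 (r = -⅐*459774 = -65682)
t(j) = 1196*j (t(j) = 598*(2*j) = 1196*j)
D = -2995861 (D = (-65682 + 1196*277) - 3261471 = (-65682 + 331292) - 3261471 = 265610 - 3261471 = -2995861)
U(n, Z) = 1/(-1417 + n)
((576033 + U(1831, -629)) + 1781237)/D = ((576033 + 1/(-1417 + 1831)) + 1781237)/(-2995861) = ((576033 + 1/414) + 1781237)*(-1/2995861) = (238477663/414 + 1781237)*(-1/2995861) = (975909781/414)*(-1/2995861) = -88719071/112753314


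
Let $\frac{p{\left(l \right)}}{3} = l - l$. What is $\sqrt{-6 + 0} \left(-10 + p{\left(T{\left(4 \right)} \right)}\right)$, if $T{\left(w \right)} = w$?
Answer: $- 10 i \sqrt{6} \approx - 24.495 i$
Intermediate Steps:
$p{\left(l \right)} = 0$ ($p{\left(l \right)} = 3 \left(l - l\right) = 3 \cdot 0 = 0$)
$\sqrt{-6 + 0} \left(-10 + p{\left(T{\left(4 \right)} \right)}\right) = \sqrt{-6 + 0} \left(-10 + 0\right) = \sqrt{-6} \left(-10\right) = i \sqrt{6} \left(-10\right) = - 10 i \sqrt{6}$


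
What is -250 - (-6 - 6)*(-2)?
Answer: -274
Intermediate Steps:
-250 - (-6 - 6)*(-2) = -250 - (-12)*(-2) = -250 - 1*24 = -250 - 24 = -274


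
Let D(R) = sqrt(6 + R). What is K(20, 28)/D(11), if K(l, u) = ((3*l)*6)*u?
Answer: 10080*sqrt(17)/17 ≈ 2444.8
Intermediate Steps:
K(l, u) = 18*l*u (K(l, u) = (18*l)*u = 18*l*u)
K(20, 28)/D(11) = (18*20*28)/(sqrt(6 + 11)) = 10080/(sqrt(17)) = 10080*(sqrt(17)/17) = 10080*sqrt(17)/17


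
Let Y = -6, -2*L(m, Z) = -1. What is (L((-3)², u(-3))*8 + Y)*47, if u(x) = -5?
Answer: -94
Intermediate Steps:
L(m, Z) = ½ (L(m, Z) = -½*(-1) = ½)
(L((-3)², u(-3))*8 + Y)*47 = ((½)*8 - 6)*47 = (4 - 6)*47 = -2*47 = -94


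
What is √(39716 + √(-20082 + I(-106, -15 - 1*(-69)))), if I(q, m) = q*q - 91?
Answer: √(39716 + 3*I*√993) ≈ 199.29 + 0.237*I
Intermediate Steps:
I(q, m) = -91 + q² (I(q, m) = q² - 91 = -91 + q²)
√(39716 + √(-20082 + I(-106, -15 - 1*(-69)))) = √(39716 + √(-20082 + (-91 + (-106)²))) = √(39716 + √(-20082 + (-91 + 11236))) = √(39716 + √(-20082 + 11145)) = √(39716 + √(-8937)) = √(39716 + 3*I*√993)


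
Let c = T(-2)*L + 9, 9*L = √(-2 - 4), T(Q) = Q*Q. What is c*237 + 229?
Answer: 2362 + 316*I*√6/3 ≈ 2362.0 + 258.01*I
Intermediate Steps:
T(Q) = Q²
L = I*√6/9 (L = √(-2 - 4)/9 = √(-6)/9 = (I*√6)/9 = I*√6/9 ≈ 0.27217*I)
c = 9 + 4*I*√6/9 (c = (-2)²*(I*√6/9) + 9 = 4*(I*√6/9) + 9 = 4*I*√6/9 + 9 = 9 + 4*I*√6/9 ≈ 9.0 + 1.0887*I)
c*237 + 229 = (9 + 4*I*√6/9)*237 + 229 = (2133 + 316*I*√6/3) + 229 = 2362 + 316*I*√6/3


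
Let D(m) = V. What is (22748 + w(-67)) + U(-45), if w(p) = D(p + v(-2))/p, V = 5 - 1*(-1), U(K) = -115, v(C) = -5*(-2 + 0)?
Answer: 1516405/67 ≈ 22633.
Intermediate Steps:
v(C) = 10 (v(C) = -5*(-2) = 10)
V = 6 (V = 5 + 1 = 6)
D(m) = 6
w(p) = 6/p
(22748 + w(-67)) + U(-45) = (22748 + 6/(-67)) - 115 = (22748 + 6*(-1/67)) - 115 = (22748 - 6/67) - 115 = 1524110/67 - 115 = 1516405/67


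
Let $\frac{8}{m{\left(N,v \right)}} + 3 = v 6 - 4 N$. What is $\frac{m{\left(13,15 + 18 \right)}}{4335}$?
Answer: $\frac{8}{619905} \approx 1.2905 \cdot 10^{-5}$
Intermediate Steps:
$m{\left(N,v \right)} = \frac{8}{-3 - 4 N + 6 v}$ ($m{\left(N,v \right)} = \frac{8}{-3 - \left(4 N - v 6\right)} = \frac{8}{-3 - \left(- 6 v + 4 N\right)} = \frac{8}{-3 - 4 N + 6 v}$)
$\frac{m{\left(13,15 + 18 \right)}}{4335} = \frac{8 \frac{1}{-3 - 52 + 6 \left(15 + 18\right)}}{4335} = \frac{8}{-3 - 52 + 6 \cdot 33} \cdot \frac{1}{4335} = \frac{8}{-3 - 52 + 198} \cdot \frac{1}{4335} = \frac{8}{143} \cdot \frac{1}{4335} = \frac{8}{619905}$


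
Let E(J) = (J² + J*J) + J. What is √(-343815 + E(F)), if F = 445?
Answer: 2*√13170 ≈ 229.52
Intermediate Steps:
E(J) = J + 2*J² (E(J) = (J² + J²) + J = 2*J² + J = J + 2*J²)
√(-343815 + E(F)) = √(-343815 + 445*(1 + 2*445)) = √(-343815 + 445*(1 + 890)) = √(-343815 + 445*891) = √(-343815 + 396495) = √52680 = 2*√13170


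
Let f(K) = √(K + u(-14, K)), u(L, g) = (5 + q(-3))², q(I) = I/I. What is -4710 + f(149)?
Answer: -4710 + √185 ≈ -4696.4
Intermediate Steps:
q(I) = 1
u(L, g) = 36 (u(L, g) = (5 + 1)² = 6² = 36)
f(K) = √(36 + K) (f(K) = √(K + 36) = √(36 + K))
-4710 + f(149) = -4710 + √(36 + 149) = -4710 + √185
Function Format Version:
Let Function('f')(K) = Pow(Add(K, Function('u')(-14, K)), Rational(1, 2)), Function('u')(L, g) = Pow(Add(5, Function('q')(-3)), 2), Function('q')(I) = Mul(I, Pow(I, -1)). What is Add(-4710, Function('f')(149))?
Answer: Add(-4710, Pow(185, Rational(1, 2))) ≈ -4696.4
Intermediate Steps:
Function('q')(I) = 1
Function('u')(L, g) = 36 (Function('u')(L, g) = Pow(Add(5, 1), 2) = Pow(6, 2) = 36)
Function('f')(K) = Pow(Add(36, K), Rational(1, 2)) (Function('f')(K) = Pow(Add(K, 36), Rational(1, 2)) = Pow(Add(36, K), Rational(1, 2)))
Add(-4710, Function('f')(149)) = Add(-4710, Pow(Add(36, 149), Rational(1, 2))) = Add(-4710, Pow(185, Rational(1, 2)))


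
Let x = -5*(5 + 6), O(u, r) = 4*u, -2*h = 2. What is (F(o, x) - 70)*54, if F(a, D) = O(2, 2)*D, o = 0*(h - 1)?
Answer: -27540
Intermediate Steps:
h = -1 (h = -½*2 = -1)
o = 0 (o = 0*(-1 - 1) = 0*(-2) = 0)
x = -55 (x = -5*11 = -55)
F(a, D) = 8*D (F(a, D) = (4*2)*D = 8*D)
(F(o, x) - 70)*54 = (8*(-55) - 70)*54 = (-440 - 70)*54 = -510*54 = -27540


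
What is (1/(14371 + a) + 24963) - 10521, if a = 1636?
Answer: 231173095/16007 ≈ 14442.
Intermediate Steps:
(1/(14371 + a) + 24963) - 10521 = (1/(14371 + 1636) + 24963) - 10521 = (1/16007 + 24963) - 10521 = 399582742/16007 - 10521 = 231173095/16007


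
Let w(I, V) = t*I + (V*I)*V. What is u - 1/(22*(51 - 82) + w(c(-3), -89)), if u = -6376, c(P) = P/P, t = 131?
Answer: -46991121/7370 ≈ -6376.0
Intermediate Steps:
c(P) = 1
w(I, V) = 131*I + I*V² (w(I, V) = 131*I + (V*I)*V = 131*I + (I*V)*V = 131*I + I*V²)
u - 1/(22*(51 - 82) + w(c(-3), -89)) = -6376 - 1/(22*(51 - 82) + 1*(131 + (-89)²)) = -6376 - 1/(22*(-31) + 1*(131 + 7921)) = -6376 - 1/(-682 + 1*8052) = -6376 - 1/(-682 + 8052) = -6376 - 1/7370 = -46991121/7370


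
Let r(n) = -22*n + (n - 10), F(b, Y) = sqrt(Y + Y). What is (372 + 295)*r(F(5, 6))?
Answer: -6670 - 28014*sqrt(3) ≈ -55192.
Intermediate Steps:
F(b, Y) = sqrt(2)*sqrt(Y) (F(b, Y) = sqrt(2*Y) = sqrt(2)*sqrt(Y))
r(n) = -10 - 21*n (r(n) = -22*n + (-10 + n) = -10 - 21*n)
(372 + 295)*r(F(5, 6)) = (372 + 295)*(-10 - 21*sqrt(2)*sqrt(6)) = 667*(-10 - 42*sqrt(3)) = -6670 - 28014*sqrt(3)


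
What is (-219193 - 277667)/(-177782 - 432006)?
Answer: 124215/152447 ≈ 0.81481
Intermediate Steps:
(-219193 - 277667)/(-177782 - 432006) = -496860/(-609788) = -496860*(-1/609788) = 124215/152447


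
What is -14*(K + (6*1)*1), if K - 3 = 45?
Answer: -756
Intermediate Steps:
K = 48 (K = 3 + 45 = 48)
-14*(K + (6*1)*1) = -14*(48 + (6*1)*1) = -14*(48 + 6*1) = -14*(48 + 6) = -14*54 = -756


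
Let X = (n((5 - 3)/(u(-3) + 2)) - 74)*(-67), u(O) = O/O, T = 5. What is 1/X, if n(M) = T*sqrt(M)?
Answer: 111/548663 + 5*sqrt(6)/1097326 ≈ 0.00021347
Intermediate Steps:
u(O) = 1
n(M) = 5*sqrt(M)
X = 4958 - 335*sqrt(6)/3 (X = (5*sqrt((5 - 3)/(1 + 2)) - 74)*(-67) = (5*sqrt(2/3) - 74)*(-67) = (5*(sqrt(6)/3) - 74)*(-67) = (5*sqrt(6)/3 - 74)*(-67) = (-74 + 5*sqrt(6)/3)*(-67) = 4958 - 335*sqrt(6)/3 ≈ 4684.5)
1/X = 1/(4958 - 335*sqrt(6)/3)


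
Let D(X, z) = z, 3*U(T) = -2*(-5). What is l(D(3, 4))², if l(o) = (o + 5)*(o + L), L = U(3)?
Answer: 4356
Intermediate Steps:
U(T) = 10/3 (U(T) = (-2*(-5))/3 = (⅓)*10 = 10/3)
L = 10/3 ≈ 3.3333
l(o) = (5 + o)*(10/3 + o) (l(o) = (o + 5)*(o + 10/3) = (5 + o)*(10/3 + o))
l(D(3, 4))² = (50/3 + 4² + (25/3)*4)² = (50/3 + 16 + 100/3)² = 66² = 4356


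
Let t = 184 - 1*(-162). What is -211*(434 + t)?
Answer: -164580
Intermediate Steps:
t = 346 (t = 184 + 162 = 346)
-211*(434 + t) = -211*(434 + 346) = -211*780 = -164580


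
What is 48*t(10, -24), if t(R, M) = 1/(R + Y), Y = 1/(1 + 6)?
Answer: 336/71 ≈ 4.7324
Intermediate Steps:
Y = 1/7 ≈ 0.14286
t(R, M) = 1/(1/7 + R) (t(R, M) = 1/(R + 1/7) = 1/(1/7 + R))
48*t(10, -24) = 48*(7/(1 + 7*10)) = 48*(7/(1 + 70)) = 48*(7/71) = 336/71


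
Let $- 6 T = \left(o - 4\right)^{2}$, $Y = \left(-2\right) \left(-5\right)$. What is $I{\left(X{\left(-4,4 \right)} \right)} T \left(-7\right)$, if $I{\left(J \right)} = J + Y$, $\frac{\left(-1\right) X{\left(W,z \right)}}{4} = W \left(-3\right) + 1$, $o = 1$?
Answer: $-441$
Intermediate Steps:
$X{\left(W,z \right)} = -4 + 12 W$ ($X{\left(W,z \right)} = - 4 \left(W \left(-3\right) + 1\right) = - 4 \left(- 3 W + 1\right) = - 4 \left(1 - 3 W\right) = -4 + 12 W$)
$Y = 10$
$T = - \frac{3}{2}$ ($T = - \frac{\left(1 - 4\right)^{2}}{6} = - \frac{\left(-3\right)^{2}}{6} = \left(- \frac{1}{6}\right) 9 = - \frac{3}{2} \approx -1.5$)
$I{\left(J \right)} = 10 + J$ ($I{\left(J \right)} = J + 10 = 10 + J$)
$I{\left(X{\left(-4,4 \right)} \right)} T \left(-7\right) = \left(10 + \left(-4 + 12 \left(-4\right)\right)\right) \left(- \frac{3}{2}\right) \left(-7\right) = \left(10 - 52\right) \left(- \frac{3}{2}\right) \left(-7\right) = \left(-42\right) \left(- \frac{3}{2}\right) \left(-7\right) = 63 \left(-7\right) = -441$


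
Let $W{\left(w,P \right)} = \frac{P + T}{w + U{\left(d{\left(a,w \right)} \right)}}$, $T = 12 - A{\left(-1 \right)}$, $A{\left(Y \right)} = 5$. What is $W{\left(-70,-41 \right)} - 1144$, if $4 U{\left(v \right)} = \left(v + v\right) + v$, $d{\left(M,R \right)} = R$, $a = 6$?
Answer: $- \frac{280212}{245} \approx -1143.7$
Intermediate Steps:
$U{\left(v \right)} = \frac{3 v}{4}$ ($U{\left(v \right)} = \frac{\left(v + v\right) + v}{4} = \frac{2 v + v}{4} = \frac{3 v}{4}$)
$T = 7$ ($T = 12 - 5 = 7$)
$W{\left(w,P \right)} = \frac{4 \left(7 + P\right)}{7 w}$ ($W{\left(w,P \right)} = \frac{P + 7}{w + \frac{3 w}{4}} = \frac{7 + P}{\frac{7}{4} w} = \left(7 + P\right) \frac{4}{7 w} = \frac{4 \left(7 + P\right)}{7 w}$)
$W{\left(-70,-41 \right)} - 1144 = \frac{4 \left(7 - 41\right)}{7 \left(-70\right)} - 1144 = \frac{4}{7} \left(- \frac{1}{70}\right) \left(-34\right) - 1144 = \frac{68}{245} - 1144 = - \frac{280212}{245}$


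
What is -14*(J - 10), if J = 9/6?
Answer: 119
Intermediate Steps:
J = 3/2 (J = 9*(1/6) = 3/2 ≈ 1.5000)
-14*(J - 10) = -14*(3/2 - 10) = -14*(-17/2) = 119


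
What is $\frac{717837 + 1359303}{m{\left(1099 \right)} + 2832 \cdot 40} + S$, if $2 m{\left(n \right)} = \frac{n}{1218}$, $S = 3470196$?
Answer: $\frac{136801391067732}{39421597} \approx 3.4702 \cdot 10^{6}$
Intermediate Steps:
$m{\left(n \right)} = \frac{n}{2436}$ ($m{\left(n \right)} = \frac{n \frac{1}{1218}}{2} = \frac{\frac{1}{1218} n}{2} = \frac{n}{2436}$)
$\frac{717837 + 1359303}{m{\left(1099 \right)} + 2832 \cdot 40} + S = \frac{717837 + 1359303}{\frac{1}{2436} \cdot 1099 + 2832 \cdot 40} + 3470196 = \frac{2077140}{\frac{157}{348} + 113280} + 3470196 = \frac{2077140}{\frac{39421597}{348}} + 3470196 = 2077140 \cdot \frac{348}{39421597} + 3470196 = \frac{722844720}{39421597} + 3470196 = \frac{136801391067732}{39421597}$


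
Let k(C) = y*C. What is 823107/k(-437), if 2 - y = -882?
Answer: -823107/386308 ≈ -2.1307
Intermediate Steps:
y = 884 (y = 2 - 1*(-882) = 2 + 882 = 884)
k(C) = 884*C
823107/k(-437) = 823107/((884*(-437))) = 823107/(-386308) = 823107*(-1/386308) = -823107/386308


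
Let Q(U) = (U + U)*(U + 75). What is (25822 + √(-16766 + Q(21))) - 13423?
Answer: 12399 + I*√12734 ≈ 12399.0 + 112.84*I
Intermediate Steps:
Q(U) = 2*U*(75 + U) (Q(U) = (2*U)*(75 + U) = 2*U*(75 + U))
(25822 + √(-16766 + Q(21))) - 13423 = (25822 + √(-16766 + 2*21*(75 + 21))) - 13423 = (25822 + √(-16766 + 2*21*96)) - 13423 = (25822 + √(-16766 + 4032)) - 13423 = (25822 + √(-12734)) - 13423 = (25822 + I*√12734) - 13423 = 12399 + I*√12734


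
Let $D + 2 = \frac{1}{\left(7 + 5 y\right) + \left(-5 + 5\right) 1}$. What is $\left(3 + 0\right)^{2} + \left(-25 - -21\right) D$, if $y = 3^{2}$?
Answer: $\frac{220}{13} \approx 16.923$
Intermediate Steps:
$y = 9$
$D = - \frac{103}{52}$ ($D = -2 + \frac{1}{\left(7 + 5 \cdot 9\right) + \left(-5 + 5\right) 1} = -2 + \frac{1}{\left(7 + 45\right) + 0 \cdot 1} = -2 + \frac{1}{52 + 0} = -2 + \frac{1}{52} = - \frac{103}{52} \approx -1.9808$)
$\left(3 + 0\right)^{2} + \left(-25 - -21\right) D = \left(3 + 0\right)^{2} + \left(-25 - -21\right) \left(- \frac{103}{52}\right) = 3^{2} + \left(-25 + 21\right) \left(- \frac{103}{52}\right) = 9 - - \frac{103}{13} = 9 + \frac{103}{13} = \frac{220}{13}$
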